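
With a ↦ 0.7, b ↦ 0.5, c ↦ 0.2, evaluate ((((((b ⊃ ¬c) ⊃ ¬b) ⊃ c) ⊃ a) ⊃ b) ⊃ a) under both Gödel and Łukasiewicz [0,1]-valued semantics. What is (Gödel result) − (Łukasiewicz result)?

Gödel evaluation:
  ¬c: Gödel ¬ of 0.2 = 0 (operand ≠ 0)
  (b ⊃ ¬c): 0.5 > 0, so result = 0
  ¬b: Gödel ¬ of 0.5 = 0 (operand ≠ 0)
  ((b ⊃ ¬c) ⊃ ¬b): 0 ≤ 0, so result = 1
  (((b ⊃ ¬c) ⊃ ¬b) ⊃ c): 1 > 0.2, so result = 0.2
  ((((b ⊃ ¬c) ⊃ ¬b) ⊃ c) ⊃ a): 0.2 ≤ 0.7, so result = 1
  (((((b ⊃ ¬c) ⊃ ¬b) ⊃ c) ⊃ a) ⊃ b): 1 > 0.5, so result = 0.5
  ((((((b ⊃ ¬c) ⊃ ¬b) ⊃ c) ⊃ a) ⊃ b) ⊃ a): 0.5 ≤ 0.7, so result = 1
  Gödel value = 1
Łukasiewicz evaluation:
  ¬c: Łukasiewicz ¬ gives 1 − 0.2 = 0.8
  (b ⊃ ¬c): min(1, 1 − 0.5 + 0.8) = 1
  ¬b: Łukasiewicz ¬ gives 1 − 0.5 = 0.5
  ((b ⊃ ¬c) ⊃ ¬b): min(1, 1 − 1 + 0.5) = 0.5
  (((b ⊃ ¬c) ⊃ ¬b) ⊃ c): min(1, 1 − 0.5 + 0.2) = 0.7
  ((((b ⊃ ¬c) ⊃ ¬b) ⊃ c) ⊃ a): min(1, 1 − 0.7 + 0.7) = 1
  (((((b ⊃ ¬c) ⊃ ¬b) ⊃ c) ⊃ a) ⊃ b): min(1, 1 − 1 + 0.5) = 0.5
  ((((((b ⊃ ¬c) ⊃ ¬b) ⊃ c) ⊃ a) ⊃ b) ⊃ a): min(1, 1 − 0.5 + 0.7) = 1
  Łukasiewicz value = 1
Difference: 1 − 1 = 0.00

0.00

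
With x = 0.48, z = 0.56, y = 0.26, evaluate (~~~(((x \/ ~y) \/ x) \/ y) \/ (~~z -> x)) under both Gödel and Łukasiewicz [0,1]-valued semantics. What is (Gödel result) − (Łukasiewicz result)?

Gödel evaluation:
  ~y: Gödel ¬ of 0.26 = 0 (operand ≠ 0)
  (x \/ ~y) = max(0.48, 0) = 0.48
  ((x \/ ~y) \/ x) = max(0.48, 0.48) = 0.48
  (((x \/ ~y) \/ x) \/ y) = max(0.48, 0.26) = 0.48
  ~(((x \/ ~y) \/ x) \/ y): Gödel ¬ of 0.48 = 0 (operand ≠ 0)
  ~~(((x \/ ~y) \/ x) \/ y): Gödel ¬ of 0 = 1 (operand is 0)
  ~~~(((x \/ ~y) \/ x) \/ y): Gödel ¬ of 1 = 0 (operand ≠ 0)
  ~z: Gödel ¬ of 0.56 = 0 (operand ≠ 0)
  ~~z: Gödel ¬ of 0 = 1 (operand is 0)
  (~~z -> x): 1 > 0.48, so result = 0.48
  (~~~(((x \/ ~y) \/ x) \/ y) \/ (~~z -> x)) = max(0, 0.48) = 0.48
  Gödel value = 0.48
Łukasiewicz evaluation:
  ~y: Łukasiewicz ¬ gives 1 − 0.26 = 0.74
  (x \/ ~y) = max(0.48, 0.74) = 0.74
  ((x \/ ~y) \/ x) = max(0.74, 0.48) = 0.74
  (((x \/ ~y) \/ x) \/ y) = max(0.74, 0.26) = 0.74
  ~(((x \/ ~y) \/ x) \/ y): Łukasiewicz ¬ gives 1 − 0.74 = 0.26
  ~~(((x \/ ~y) \/ x) \/ y): Łukasiewicz ¬ gives 1 − 0.26 = 0.74
  ~~~(((x \/ ~y) \/ x) \/ y): Łukasiewicz ¬ gives 1 − 0.74 = 0.26
  ~z: Łukasiewicz ¬ gives 1 − 0.56 = 0.44
  ~~z: Łukasiewicz ¬ gives 1 − 0.44 = 0.56
  (~~z -> x): min(1, 1 − 0.56 + 0.48) = 0.92
  (~~~(((x \/ ~y) \/ x) \/ y) \/ (~~z -> x)) = max(0.26, 0.92) = 0.92
  Łukasiewicz value = 0.92
Difference: 0.48 − 0.92 = -0.44

-0.44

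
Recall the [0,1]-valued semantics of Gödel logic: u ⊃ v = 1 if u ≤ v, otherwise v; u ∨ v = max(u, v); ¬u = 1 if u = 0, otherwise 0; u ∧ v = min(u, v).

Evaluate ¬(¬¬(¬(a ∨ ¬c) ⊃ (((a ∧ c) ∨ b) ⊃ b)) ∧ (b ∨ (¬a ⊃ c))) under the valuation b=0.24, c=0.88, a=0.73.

¬c: Gödel ¬ of 0.88 = 0 (operand ≠ 0)
(a ∨ ¬c) = max(0.73, 0) = 0.73
¬(a ∨ ¬c): Gödel ¬ of 0.73 = 0 (operand ≠ 0)
(a ∧ c) = min(0.73, 0.88) = 0.73
((a ∧ c) ∨ b) = max(0.73, 0.24) = 0.73
(((a ∧ c) ∨ b) ⊃ b): 0.73 > 0.24, so result = 0.24
(¬(a ∨ ¬c) ⊃ (((a ∧ c) ∨ b) ⊃ b)): 0 ≤ 0.24, so result = 1
¬(¬(a ∨ ¬c) ⊃ (((a ∧ c) ∨ b) ⊃ b)): Gödel ¬ of 1 = 0 (operand ≠ 0)
¬¬(¬(a ∨ ¬c) ⊃ (((a ∧ c) ∨ b) ⊃ b)): Gödel ¬ of 0 = 1 (operand is 0)
¬a: Gödel ¬ of 0.73 = 0 (operand ≠ 0)
(¬a ⊃ c): 0 ≤ 0.88, so result = 1
(b ∨ (¬a ⊃ c)) = max(0.24, 1) = 1
(¬¬(¬(a ∨ ¬c) ⊃ (((a ∧ c) ∨ b) ⊃ b)) ∧ (b ∨ (¬a ⊃ c))) = min(1, 1) = 1
¬(¬¬(¬(a ∨ ¬c) ⊃ (((a ∧ c) ∨ b) ⊃ b)) ∧ (b ∨ (¬a ⊃ c))): Gödel ¬ of 1 = 0 (operand ≠ 0)

0.00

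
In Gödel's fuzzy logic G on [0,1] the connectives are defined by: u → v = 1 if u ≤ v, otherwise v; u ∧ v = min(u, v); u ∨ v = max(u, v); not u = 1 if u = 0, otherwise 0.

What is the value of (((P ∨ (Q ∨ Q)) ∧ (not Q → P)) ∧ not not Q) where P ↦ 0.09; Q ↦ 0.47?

0.47

(Q ∨ Q) = max(0.47, 0.47) = 0.47
(P ∨ (Q ∨ Q)) = max(0.09, 0.47) = 0.47
not Q: Gödel ¬ of 0.47 = 0 (operand ≠ 0)
(not Q → P): 0 ≤ 0.09, so result = 1
((P ∨ (Q ∨ Q)) ∧ (not Q → P)) = min(0.47, 1) = 0.47
not Q: Gödel ¬ of 0.47 = 0 (operand ≠ 0)
not not Q: Gödel ¬ of 0 = 1 (operand is 0)
(((P ∨ (Q ∨ Q)) ∧ (not Q → P)) ∧ not not Q) = min(0.47, 1) = 0.47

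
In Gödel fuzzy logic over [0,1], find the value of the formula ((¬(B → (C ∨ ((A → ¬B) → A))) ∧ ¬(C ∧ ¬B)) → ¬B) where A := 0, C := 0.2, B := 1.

¬B: Gödel ¬ of 1 = 0 (operand ≠ 0)
(A → ¬B): 0 ≤ 0, so result = 1
((A → ¬B) → A): 1 > 0, so result = 0
(C ∨ ((A → ¬B) → A)) = max(0.2, 0) = 0.2
(B → (C ∨ ((A → ¬B) → A))): 1 > 0.2, so result = 0.2
¬(B → (C ∨ ((A → ¬B) → A))): Gödel ¬ of 0.2 = 0 (operand ≠ 0)
¬B: Gödel ¬ of 1 = 0 (operand ≠ 0)
(C ∧ ¬B) = min(0.2, 0) = 0
¬(C ∧ ¬B): Gödel ¬ of 0 = 1 (operand is 0)
(¬(B → (C ∨ ((A → ¬B) → A))) ∧ ¬(C ∧ ¬B)) = min(0, 1) = 0
¬B: Gödel ¬ of 1 = 0 (operand ≠ 0)
((¬(B → (C ∨ ((A → ¬B) → A))) ∧ ¬(C ∧ ¬B)) → ¬B): 0 ≤ 0, so result = 1

1.00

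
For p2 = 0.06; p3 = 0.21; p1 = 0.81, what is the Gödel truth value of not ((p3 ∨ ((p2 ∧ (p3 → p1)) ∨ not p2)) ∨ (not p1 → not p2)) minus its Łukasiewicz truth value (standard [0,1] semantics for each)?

Gödel evaluation:
  (p3 → p1): 0.21 ≤ 0.81, so result = 1
  (p2 ∧ (p3 → p1)) = min(0.06, 1) = 0.06
  not p2: Gödel ¬ of 0.06 = 0 (operand ≠ 0)
  ((p2 ∧ (p3 → p1)) ∨ not p2) = max(0.06, 0) = 0.06
  (p3 ∨ ((p2 ∧ (p3 → p1)) ∨ not p2)) = max(0.21, 0.06) = 0.21
  not p1: Gödel ¬ of 0.81 = 0 (operand ≠ 0)
  not p2: Gödel ¬ of 0.06 = 0 (operand ≠ 0)
  (not p1 → not p2): 0 ≤ 0, so result = 1
  ((p3 ∨ ((p2 ∧ (p3 → p1)) ∨ not p2)) ∨ (not p1 → not p2)) = max(0.21, 1) = 1
  not ((p3 ∨ ((p2 ∧ (p3 → p1)) ∨ not p2)) ∨ (not p1 → not p2)): Gödel ¬ of 1 = 0 (operand ≠ 0)
  Gödel value = 0
Łukasiewicz evaluation:
  (p3 → p1): min(1, 1 − 0.21 + 0.81) = 1
  (p2 ∧ (p3 → p1)) = min(0.06, 1) = 0.06
  not p2: Łukasiewicz ¬ gives 1 − 0.06 = 0.94
  ((p2 ∧ (p3 → p1)) ∨ not p2) = max(0.06, 0.94) = 0.94
  (p3 ∨ ((p2 ∧ (p3 → p1)) ∨ not p2)) = max(0.21, 0.94) = 0.94
  not p1: Łukasiewicz ¬ gives 1 − 0.81 = 0.19
  not p2: Łukasiewicz ¬ gives 1 − 0.06 = 0.94
  (not p1 → not p2): min(1, 1 − 0.19 + 0.94) = 1
  ((p3 ∨ ((p2 ∧ (p3 → p1)) ∨ not p2)) ∨ (not p1 → not p2)) = max(0.94, 1) = 1
  not ((p3 ∨ ((p2 ∧ (p3 → p1)) ∨ not p2)) ∨ (not p1 → not p2)): Łukasiewicz ¬ gives 1 − 1 = 0
  Łukasiewicz value = 0
Difference: 0 − 0 = 0.00

0.00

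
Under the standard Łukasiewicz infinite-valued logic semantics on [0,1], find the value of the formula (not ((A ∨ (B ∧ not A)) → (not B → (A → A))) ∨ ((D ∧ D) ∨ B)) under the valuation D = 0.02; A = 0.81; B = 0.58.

not A: Łukasiewicz ¬ gives 1 − 0.81 = 0.19
(B ∧ not A) = min(0.58, 0.19) = 0.19
(A ∨ (B ∧ not A)) = max(0.81, 0.19) = 0.81
not B: Łukasiewicz ¬ gives 1 − 0.58 = 0.42
(A → A): min(1, 1 − 0.81 + 0.81) = 1
(not B → (A → A)): min(1, 1 − 0.42 + 1) = 1
((A ∨ (B ∧ not A)) → (not B → (A → A))): min(1, 1 − 0.81 + 1) = 1
not ((A ∨ (B ∧ not A)) → (not B → (A → A))): Łukasiewicz ¬ gives 1 − 1 = 0
(D ∧ D) = min(0.02, 0.02) = 0.02
((D ∧ D) ∨ B) = max(0.02, 0.58) = 0.58
(not ((A ∨ (B ∧ not A)) → (not B → (A → A))) ∨ ((D ∧ D) ∨ B)) = max(0, 0.58) = 0.58

0.58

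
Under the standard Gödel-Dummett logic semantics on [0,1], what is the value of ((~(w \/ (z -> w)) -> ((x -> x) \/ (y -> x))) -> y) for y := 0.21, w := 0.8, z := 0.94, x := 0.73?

0.21

(z -> w): 0.94 > 0.8, so result = 0.8
(w \/ (z -> w)) = max(0.8, 0.8) = 0.8
~(w \/ (z -> w)): Gödel ¬ of 0.8 = 0 (operand ≠ 0)
(x -> x): 0.73 ≤ 0.73, so result = 1
(y -> x): 0.21 ≤ 0.73, so result = 1
((x -> x) \/ (y -> x)) = max(1, 1) = 1
(~(w \/ (z -> w)) -> ((x -> x) \/ (y -> x))): 0 ≤ 1, so result = 1
((~(w \/ (z -> w)) -> ((x -> x) \/ (y -> x))) -> y): 1 > 0.21, so result = 0.21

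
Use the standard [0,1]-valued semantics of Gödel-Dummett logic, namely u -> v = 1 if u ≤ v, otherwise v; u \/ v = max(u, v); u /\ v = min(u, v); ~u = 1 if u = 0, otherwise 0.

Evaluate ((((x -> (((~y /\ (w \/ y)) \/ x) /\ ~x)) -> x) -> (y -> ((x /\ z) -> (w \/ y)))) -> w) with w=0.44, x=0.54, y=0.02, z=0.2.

~y: Gödel ¬ of 0.02 = 0 (operand ≠ 0)
(w \/ y) = max(0.44, 0.02) = 0.44
(~y /\ (w \/ y)) = min(0, 0.44) = 0
((~y /\ (w \/ y)) \/ x) = max(0, 0.54) = 0.54
~x: Gödel ¬ of 0.54 = 0 (operand ≠ 0)
(((~y /\ (w \/ y)) \/ x) /\ ~x) = min(0.54, 0) = 0
(x -> (((~y /\ (w \/ y)) \/ x) /\ ~x)): 0.54 > 0, so result = 0
((x -> (((~y /\ (w \/ y)) \/ x) /\ ~x)) -> x): 0 ≤ 0.54, so result = 1
(x /\ z) = min(0.54, 0.2) = 0.2
(w \/ y) = max(0.44, 0.02) = 0.44
((x /\ z) -> (w \/ y)): 0.2 ≤ 0.44, so result = 1
(y -> ((x /\ z) -> (w \/ y))): 0.02 ≤ 1, so result = 1
(((x -> (((~y /\ (w \/ y)) \/ x) /\ ~x)) -> x) -> (y -> ((x /\ z) -> (w \/ y)))): 1 ≤ 1, so result = 1
((((x -> (((~y /\ (w \/ y)) \/ x) /\ ~x)) -> x) -> (y -> ((x /\ z) -> (w \/ y)))) -> w): 1 > 0.44, so result = 0.44

0.44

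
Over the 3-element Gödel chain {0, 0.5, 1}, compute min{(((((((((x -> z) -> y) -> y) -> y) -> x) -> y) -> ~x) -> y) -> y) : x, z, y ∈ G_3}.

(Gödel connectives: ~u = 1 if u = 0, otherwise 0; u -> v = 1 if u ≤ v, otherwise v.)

0.50

The minimum is attained at x = 0.5, z = 0, y = 0.5:
  (x -> z): 0.5 > 0, so result = 0
  ((x -> z) -> y): 0 ≤ 0.5, so result = 1
  (((x -> z) -> y) -> y): 1 > 0.5, so result = 0.5
  ((((x -> z) -> y) -> y) -> y): 0.5 ≤ 0.5, so result = 1
  (((((x -> z) -> y) -> y) -> y) -> x): 1 > 0.5, so result = 0.5
  ((((((x -> z) -> y) -> y) -> y) -> x) -> y): 0.5 ≤ 0.5, so result = 1
  ~x: Gödel ¬ of 0.5 = 0 (operand ≠ 0)
  (((((((x -> z) -> y) -> y) -> y) -> x) -> y) -> ~x): 1 > 0, so result = 0
  ((((((((x -> z) -> y) -> y) -> y) -> x) -> y) -> ~x) -> y): 0 ≤ 0.5, so result = 1
  (((((((((x -> z) -> y) -> y) -> y) -> x) -> y) -> ~x) -> y) -> y): 1 > 0.5, so result = 0.5
Checking all 27 assignments confirms none give a value below 0.50.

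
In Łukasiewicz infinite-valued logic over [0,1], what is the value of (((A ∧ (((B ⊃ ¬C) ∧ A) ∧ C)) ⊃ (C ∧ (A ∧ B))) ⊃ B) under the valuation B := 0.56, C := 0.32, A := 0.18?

¬C: Łukasiewicz ¬ gives 1 − 0.32 = 0.68
(B ⊃ ¬C): min(1, 1 − 0.56 + 0.68) = 1
((B ⊃ ¬C) ∧ A) = min(1, 0.18) = 0.18
(((B ⊃ ¬C) ∧ A) ∧ C) = min(0.18, 0.32) = 0.18
(A ∧ (((B ⊃ ¬C) ∧ A) ∧ C)) = min(0.18, 0.18) = 0.18
(A ∧ B) = min(0.18, 0.56) = 0.18
(C ∧ (A ∧ B)) = min(0.32, 0.18) = 0.18
((A ∧ (((B ⊃ ¬C) ∧ A) ∧ C)) ⊃ (C ∧ (A ∧ B))): min(1, 1 − 0.18 + 0.18) = 1
(((A ∧ (((B ⊃ ¬C) ∧ A) ∧ C)) ⊃ (C ∧ (A ∧ B))) ⊃ B): min(1, 1 − 1 + 0.56) = 0.56

0.56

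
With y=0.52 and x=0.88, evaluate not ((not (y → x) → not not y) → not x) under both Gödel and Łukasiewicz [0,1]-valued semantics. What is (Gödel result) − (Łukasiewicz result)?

0.12

Gödel evaluation:
  (y → x): 0.52 ≤ 0.88, so result = 1
  not (y → x): Gödel ¬ of 1 = 0 (operand ≠ 0)
  not y: Gödel ¬ of 0.52 = 0 (operand ≠ 0)
  not not y: Gödel ¬ of 0 = 1 (operand is 0)
  (not (y → x) → not not y): 0 ≤ 1, so result = 1
  not x: Gödel ¬ of 0.88 = 0 (operand ≠ 0)
  ((not (y → x) → not not y) → not x): 1 > 0, so result = 0
  not ((not (y → x) → not not y) → not x): Gödel ¬ of 0 = 1 (operand is 0)
  Gödel value = 1
Łukasiewicz evaluation:
  (y → x): min(1, 1 − 0.52 + 0.88) = 1
  not (y → x): Łukasiewicz ¬ gives 1 − 1 = 0
  not y: Łukasiewicz ¬ gives 1 − 0.52 = 0.48
  not not y: Łukasiewicz ¬ gives 1 − 0.48 = 0.52
  (not (y → x) → not not y): min(1, 1 − 0 + 0.52) = 1
  not x: Łukasiewicz ¬ gives 1 − 0.88 = 0.12
  ((not (y → x) → not not y) → not x): min(1, 1 − 1 + 0.12) = 0.12
  not ((not (y → x) → not not y) → not x): Łukasiewicz ¬ gives 1 − 0.12 = 0.88
  Łukasiewicz value = 0.88
Difference: 1 − 0.88 = 0.12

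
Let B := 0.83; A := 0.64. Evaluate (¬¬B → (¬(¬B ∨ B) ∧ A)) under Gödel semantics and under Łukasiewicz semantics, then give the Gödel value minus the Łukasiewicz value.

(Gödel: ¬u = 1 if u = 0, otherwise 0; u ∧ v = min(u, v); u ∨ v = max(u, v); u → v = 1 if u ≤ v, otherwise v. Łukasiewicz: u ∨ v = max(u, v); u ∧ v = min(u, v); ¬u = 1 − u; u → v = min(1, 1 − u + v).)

Gödel evaluation:
  ¬B: Gödel ¬ of 0.83 = 0 (operand ≠ 0)
  ¬¬B: Gödel ¬ of 0 = 1 (operand is 0)
  ¬B: Gödel ¬ of 0.83 = 0 (operand ≠ 0)
  (¬B ∨ B) = max(0, 0.83) = 0.83
  ¬(¬B ∨ B): Gödel ¬ of 0.83 = 0 (operand ≠ 0)
  (¬(¬B ∨ B) ∧ A) = min(0, 0.64) = 0
  (¬¬B → (¬(¬B ∨ B) ∧ A)): 1 > 0, so result = 0
  Gödel value = 0
Łukasiewicz evaluation:
  ¬B: Łukasiewicz ¬ gives 1 − 0.83 = 0.17
  ¬¬B: Łukasiewicz ¬ gives 1 − 0.17 = 0.83
  ¬B: Łukasiewicz ¬ gives 1 − 0.83 = 0.17
  (¬B ∨ B) = max(0.17, 0.83) = 0.83
  ¬(¬B ∨ B): Łukasiewicz ¬ gives 1 − 0.83 = 0.17
  (¬(¬B ∨ B) ∧ A) = min(0.17, 0.64) = 0.17
  (¬¬B → (¬(¬B ∨ B) ∧ A)): min(1, 1 − 0.83 + 0.17) = 0.34
  Łukasiewicz value = 0.34
Difference: 0 − 0.34 = -0.34

-0.34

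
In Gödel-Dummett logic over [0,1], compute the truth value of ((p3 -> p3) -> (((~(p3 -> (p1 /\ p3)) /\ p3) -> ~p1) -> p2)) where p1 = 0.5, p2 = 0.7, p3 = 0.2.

0.70

(p3 -> p3): 0.2 ≤ 0.2, so result = 1
(p1 /\ p3) = min(0.5, 0.2) = 0.2
(p3 -> (p1 /\ p3)): 0.2 ≤ 0.2, so result = 1
~(p3 -> (p1 /\ p3)): Gödel ¬ of 1 = 0 (operand ≠ 0)
(~(p3 -> (p1 /\ p3)) /\ p3) = min(0, 0.2) = 0
~p1: Gödel ¬ of 0.5 = 0 (operand ≠ 0)
((~(p3 -> (p1 /\ p3)) /\ p3) -> ~p1): 0 ≤ 0, so result = 1
(((~(p3 -> (p1 /\ p3)) /\ p3) -> ~p1) -> p2): 1 > 0.7, so result = 0.7
((p3 -> p3) -> (((~(p3 -> (p1 /\ p3)) /\ p3) -> ~p1) -> p2)): 1 > 0.7, so result = 0.7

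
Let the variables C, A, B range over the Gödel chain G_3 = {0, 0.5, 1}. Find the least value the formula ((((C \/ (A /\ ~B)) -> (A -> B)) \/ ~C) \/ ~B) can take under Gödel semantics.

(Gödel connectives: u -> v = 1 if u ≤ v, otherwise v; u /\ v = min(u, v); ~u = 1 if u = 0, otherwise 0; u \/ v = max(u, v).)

0.50

The minimum is attained at C = 1, A = 1, B = 0.5:
  ~B: Gödel ¬ of 0.5 = 0 (operand ≠ 0)
  (A /\ ~B) = min(1, 0) = 0
  (C \/ (A /\ ~B)) = max(1, 0) = 1
  (A -> B): 1 > 0.5, so result = 0.5
  ((C \/ (A /\ ~B)) -> (A -> B)): 1 > 0.5, so result = 0.5
  ~C: Gödel ¬ of 1 = 0 (operand ≠ 0)
  (((C \/ (A /\ ~B)) -> (A -> B)) \/ ~C) = max(0.5, 0) = 0.5
  ~B: Gödel ¬ of 0.5 = 0 (operand ≠ 0)
  ((((C \/ (A /\ ~B)) -> (A -> B)) \/ ~C) \/ ~B) = max(0.5, 0) = 0.5
Checking all 27 assignments confirms none give a value below 0.50.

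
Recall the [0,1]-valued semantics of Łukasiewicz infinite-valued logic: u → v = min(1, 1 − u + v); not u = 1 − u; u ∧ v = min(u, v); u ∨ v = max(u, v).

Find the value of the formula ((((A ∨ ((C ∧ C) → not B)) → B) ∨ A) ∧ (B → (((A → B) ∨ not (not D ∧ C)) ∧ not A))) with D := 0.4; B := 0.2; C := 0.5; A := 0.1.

(C ∧ C) = min(0.5, 0.5) = 0.5
not B: Łukasiewicz ¬ gives 1 − 0.2 = 0.8
((C ∧ C) → not B): min(1, 1 − 0.5 + 0.8) = 1
(A ∨ ((C ∧ C) → not B)) = max(0.1, 1) = 1
((A ∨ ((C ∧ C) → not B)) → B): min(1, 1 − 1 + 0.2) = 0.2
(((A ∨ ((C ∧ C) → not B)) → B) ∨ A) = max(0.2, 0.1) = 0.2
(A → B): min(1, 1 − 0.1 + 0.2) = 1
not D: Łukasiewicz ¬ gives 1 − 0.4 = 0.6
(not D ∧ C) = min(0.6, 0.5) = 0.5
not (not D ∧ C): Łukasiewicz ¬ gives 1 − 0.5 = 0.5
((A → B) ∨ not (not D ∧ C)) = max(1, 0.5) = 1
not A: Łukasiewicz ¬ gives 1 − 0.1 = 0.9
(((A → B) ∨ not (not D ∧ C)) ∧ not A) = min(1, 0.9) = 0.9
(B → (((A → B) ∨ not (not D ∧ C)) ∧ not A)): min(1, 1 − 0.2 + 0.9) = 1
((((A ∨ ((C ∧ C) → not B)) → B) ∨ A) ∧ (B → (((A → B) ∨ not (not D ∧ C)) ∧ not A))) = min(0.2, 1) = 0.2

0.20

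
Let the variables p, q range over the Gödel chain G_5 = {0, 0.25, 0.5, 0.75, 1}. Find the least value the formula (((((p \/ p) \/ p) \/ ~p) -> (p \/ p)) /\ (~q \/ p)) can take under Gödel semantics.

0.00

The minimum is attained at p = 0, q = 0:
  (p \/ p) = max(0, 0) = 0
  ((p \/ p) \/ p) = max(0, 0) = 0
  ~p: Gödel ¬ of 0 = 1 (operand is 0)
  (((p \/ p) \/ p) \/ ~p) = max(0, 1) = 1
  (p \/ p) = max(0, 0) = 0
  ((((p \/ p) \/ p) \/ ~p) -> (p \/ p)): 1 > 0, so result = 0
  ~q: Gödel ¬ of 0 = 1 (operand is 0)
  (~q \/ p) = max(1, 0) = 1
  (((((p \/ p) \/ p) \/ ~p) -> (p \/ p)) /\ (~q \/ p)) = min(0, 1) = 0
Checking all 25 assignments confirms none give a value below 0.00.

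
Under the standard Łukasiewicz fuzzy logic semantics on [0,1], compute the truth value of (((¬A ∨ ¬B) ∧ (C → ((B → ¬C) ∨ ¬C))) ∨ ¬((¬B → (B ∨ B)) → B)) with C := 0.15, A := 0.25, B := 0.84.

¬A: Łukasiewicz ¬ gives 1 − 0.25 = 0.75
¬B: Łukasiewicz ¬ gives 1 − 0.84 = 0.16
(¬A ∨ ¬B) = max(0.75, 0.16) = 0.75
¬C: Łukasiewicz ¬ gives 1 − 0.15 = 0.85
(B → ¬C): min(1, 1 − 0.84 + 0.85) = 1
¬C: Łukasiewicz ¬ gives 1 − 0.15 = 0.85
((B → ¬C) ∨ ¬C) = max(1, 0.85) = 1
(C → ((B → ¬C) ∨ ¬C)): min(1, 1 − 0.15 + 1) = 1
((¬A ∨ ¬B) ∧ (C → ((B → ¬C) ∨ ¬C))) = min(0.75, 1) = 0.75
¬B: Łukasiewicz ¬ gives 1 − 0.84 = 0.16
(B ∨ B) = max(0.84, 0.84) = 0.84
(¬B → (B ∨ B)): min(1, 1 − 0.16 + 0.84) = 1
((¬B → (B ∨ B)) → B): min(1, 1 − 1 + 0.84) = 0.84
¬((¬B → (B ∨ B)) → B): Łukasiewicz ¬ gives 1 − 0.84 = 0.16
(((¬A ∨ ¬B) ∧ (C → ((B → ¬C) ∨ ¬C))) ∨ ¬((¬B → (B ∨ B)) → B)) = max(0.75, 0.16) = 0.75

0.75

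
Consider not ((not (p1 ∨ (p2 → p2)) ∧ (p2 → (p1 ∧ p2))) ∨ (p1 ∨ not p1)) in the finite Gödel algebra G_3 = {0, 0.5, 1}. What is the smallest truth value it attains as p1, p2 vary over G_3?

The minimum is attained at p1 = 0, p2 = 0:
  (p2 → p2): 0 ≤ 0, so result = 1
  (p1 ∨ (p2 → p2)) = max(0, 1) = 1
  not (p1 ∨ (p2 → p2)): Gödel ¬ of 1 = 0 (operand ≠ 0)
  (p1 ∧ p2) = min(0, 0) = 0
  (p2 → (p1 ∧ p2)): 0 ≤ 0, so result = 1
  (not (p1 ∨ (p2 → p2)) ∧ (p2 → (p1 ∧ p2))) = min(0, 1) = 0
  not p1: Gödel ¬ of 0 = 1 (operand is 0)
  (p1 ∨ not p1) = max(0, 1) = 1
  ((not (p1 ∨ (p2 → p2)) ∧ (p2 → (p1 ∧ p2))) ∨ (p1 ∨ not p1)) = max(0, 1) = 1
  not ((not (p1 ∨ (p2 → p2)) ∧ (p2 → (p1 ∧ p2))) ∨ (p1 ∨ not p1)): Gödel ¬ of 1 = 0 (operand ≠ 0)
Checking all 9 assignments confirms none give a value below 0.00.

0.00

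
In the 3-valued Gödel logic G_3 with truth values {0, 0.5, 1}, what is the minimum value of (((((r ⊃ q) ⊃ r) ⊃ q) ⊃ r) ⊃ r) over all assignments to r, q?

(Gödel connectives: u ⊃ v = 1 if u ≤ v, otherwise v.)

0.50

The minimum is attained at r = 0.5, q = 0:
  (r ⊃ q): 0.5 > 0, so result = 0
  ((r ⊃ q) ⊃ r): 0 ≤ 0.5, so result = 1
  (((r ⊃ q) ⊃ r) ⊃ q): 1 > 0, so result = 0
  ((((r ⊃ q) ⊃ r) ⊃ q) ⊃ r): 0 ≤ 0.5, so result = 1
  (((((r ⊃ q) ⊃ r) ⊃ q) ⊃ r) ⊃ r): 1 > 0.5, so result = 0.5
Checking all 9 assignments confirms none give a value below 0.50.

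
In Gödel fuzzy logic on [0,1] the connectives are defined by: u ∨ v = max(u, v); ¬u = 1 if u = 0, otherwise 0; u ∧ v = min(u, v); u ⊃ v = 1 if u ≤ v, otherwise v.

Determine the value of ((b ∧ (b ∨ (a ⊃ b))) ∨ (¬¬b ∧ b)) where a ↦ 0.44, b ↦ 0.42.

(a ⊃ b): 0.44 > 0.42, so result = 0.42
(b ∨ (a ⊃ b)) = max(0.42, 0.42) = 0.42
(b ∧ (b ∨ (a ⊃ b))) = min(0.42, 0.42) = 0.42
¬b: Gödel ¬ of 0.42 = 0 (operand ≠ 0)
¬¬b: Gödel ¬ of 0 = 1 (operand is 0)
(¬¬b ∧ b) = min(1, 0.42) = 0.42
((b ∧ (b ∨ (a ⊃ b))) ∨ (¬¬b ∧ b)) = max(0.42, 0.42) = 0.42

0.42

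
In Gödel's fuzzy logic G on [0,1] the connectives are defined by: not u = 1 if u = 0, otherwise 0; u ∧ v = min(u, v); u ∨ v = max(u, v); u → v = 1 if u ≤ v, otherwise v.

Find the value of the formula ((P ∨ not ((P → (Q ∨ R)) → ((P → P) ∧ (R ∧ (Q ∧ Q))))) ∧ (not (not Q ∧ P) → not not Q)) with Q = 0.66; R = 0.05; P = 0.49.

0.49

(Q ∨ R) = max(0.66, 0.05) = 0.66
(P → (Q ∨ R)): 0.49 ≤ 0.66, so result = 1
(P → P): 0.49 ≤ 0.49, so result = 1
(Q ∧ Q) = min(0.66, 0.66) = 0.66
(R ∧ (Q ∧ Q)) = min(0.05, 0.66) = 0.05
((P → P) ∧ (R ∧ (Q ∧ Q))) = min(1, 0.05) = 0.05
((P → (Q ∨ R)) → ((P → P) ∧ (R ∧ (Q ∧ Q)))): 1 > 0.05, so result = 0.05
not ((P → (Q ∨ R)) → ((P → P) ∧ (R ∧ (Q ∧ Q)))): Gödel ¬ of 0.05 = 0 (operand ≠ 0)
(P ∨ not ((P → (Q ∨ R)) → ((P → P) ∧ (R ∧ (Q ∧ Q))))) = max(0.49, 0) = 0.49
not Q: Gödel ¬ of 0.66 = 0 (operand ≠ 0)
(not Q ∧ P) = min(0, 0.49) = 0
not (not Q ∧ P): Gödel ¬ of 0 = 1 (operand is 0)
not Q: Gödel ¬ of 0.66 = 0 (operand ≠ 0)
not not Q: Gödel ¬ of 0 = 1 (operand is 0)
(not (not Q ∧ P) → not not Q): 1 ≤ 1, so result = 1
((P ∨ not ((P → (Q ∨ R)) → ((P → P) ∧ (R ∧ (Q ∧ Q))))) ∧ (not (not Q ∧ P) → not not Q)) = min(0.49, 1) = 0.49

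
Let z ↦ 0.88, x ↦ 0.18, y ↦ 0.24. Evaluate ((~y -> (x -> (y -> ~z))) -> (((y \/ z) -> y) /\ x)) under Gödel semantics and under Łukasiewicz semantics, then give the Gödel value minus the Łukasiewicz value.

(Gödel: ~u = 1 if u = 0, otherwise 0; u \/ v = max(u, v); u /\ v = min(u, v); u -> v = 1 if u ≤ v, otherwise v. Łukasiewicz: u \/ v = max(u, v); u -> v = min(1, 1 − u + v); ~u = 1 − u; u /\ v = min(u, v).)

0.00

Gödel evaluation:
  ~y: Gödel ¬ of 0.24 = 0 (operand ≠ 0)
  ~z: Gödel ¬ of 0.88 = 0 (operand ≠ 0)
  (y -> ~z): 0.24 > 0, so result = 0
  (x -> (y -> ~z)): 0.18 > 0, so result = 0
  (~y -> (x -> (y -> ~z))): 0 ≤ 0, so result = 1
  (y \/ z) = max(0.24, 0.88) = 0.88
  ((y \/ z) -> y): 0.88 > 0.24, so result = 0.24
  (((y \/ z) -> y) /\ x) = min(0.24, 0.18) = 0.18
  ((~y -> (x -> (y -> ~z))) -> (((y \/ z) -> y) /\ x)): 1 > 0.18, so result = 0.18
  Gödel value = 0.18
Łukasiewicz evaluation:
  ~y: Łukasiewicz ¬ gives 1 − 0.24 = 0.76
  ~z: Łukasiewicz ¬ gives 1 − 0.88 = 0.12
  (y -> ~z): min(1, 1 − 0.24 + 0.12) = 0.88
  (x -> (y -> ~z)): min(1, 1 − 0.18 + 0.88) = 1
  (~y -> (x -> (y -> ~z))): min(1, 1 − 0.76 + 1) = 1
  (y \/ z) = max(0.24, 0.88) = 0.88
  ((y \/ z) -> y): min(1, 1 − 0.88 + 0.24) = 0.36
  (((y \/ z) -> y) /\ x) = min(0.36, 0.18) = 0.18
  ((~y -> (x -> (y -> ~z))) -> (((y \/ z) -> y) /\ x)): min(1, 1 − 1 + 0.18) = 0.18
  Łukasiewicz value = 0.18
Difference: 0.18 − 0.18 = 0.00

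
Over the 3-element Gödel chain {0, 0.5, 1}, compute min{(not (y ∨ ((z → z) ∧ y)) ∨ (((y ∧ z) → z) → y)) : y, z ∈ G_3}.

The minimum is attained at y = 0.5, z = 0:
  (z → z): 0 ≤ 0, so result = 1
  ((z → z) ∧ y) = min(1, 0.5) = 0.5
  (y ∨ ((z → z) ∧ y)) = max(0.5, 0.5) = 0.5
  not (y ∨ ((z → z) ∧ y)): Gödel ¬ of 0.5 = 0 (operand ≠ 0)
  (y ∧ z) = min(0.5, 0) = 0
  ((y ∧ z) → z): 0 ≤ 0, so result = 1
  (((y ∧ z) → z) → y): 1 > 0.5, so result = 0.5
  (not (y ∨ ((z → z) ∧ y)) ∨ (((y ∧ z) → z) → y)) = max(0, 0.5) = 0.5
Checking all 9 assignments confirms none give a value below 0.50.

0.50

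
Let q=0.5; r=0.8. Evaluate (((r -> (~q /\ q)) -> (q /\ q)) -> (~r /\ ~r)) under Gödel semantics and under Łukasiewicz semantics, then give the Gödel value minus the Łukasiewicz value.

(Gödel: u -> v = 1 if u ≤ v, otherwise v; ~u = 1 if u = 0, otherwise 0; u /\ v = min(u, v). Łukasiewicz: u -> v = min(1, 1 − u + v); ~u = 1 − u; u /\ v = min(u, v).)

Gödel evaluation:
  ~q: Gödel ¬ of 0.5 = 0 (operand ≠ 0)
  (~q /\ q) = min(0, 0.5) = 0
  (r -> (~q /\ q)): 0.8 > 0, so result = 0
  (q /\ q) = min(0.5, 0.5) = 0.5
  ((r -> (~q /\ q)) -> (q /\ q)): 0 ≤ 0.5, so result = 1
  ~r: Gödel ¬ of 0.8 = 0 (operand ≠ 0)
  ~r: Gödel ¬ of 0.8 = 0 (operand ≠ 0)
  (~r /\ ~r) = min(0, 0) = 0
  (((r -> (~q /\ q)) -> (q /\ q)) -> (~r /\ ~r)): 1 > 0, so result = 0
  Gödel value = 0
Łukasiewicz evaluation:
  ~q: Łukasiewicz ¬ gives 1 − 0.5 = 0.5
  (~q /\ q) = min(0.5, 0.5) = 0.5
  (r -> (~q /\ q)): min(1, 1 − 0.8 + 0.5) = 0.7
  (q /\ q) = min(0.5, 0.5) = 0.5
  ((r -> (~q /\ q)) -> (q /\ q)): min(1, 1 − 0.7 + 0.5) = 0.8
  ~r: Łukasiewicz ¬ gives 1 − 0.8 = 0.2
  ~r: Łukasiewicz ¬ gives 1 − 0.8 = 0.2
  (~r /\ ~r) = min(0.2, 0.2) = 0.2
  (((r -> (~q /\ q)) -> (q /\ q)) -> (~r /\ ~r)): min(1, 1 − 0.8 + 0.2) = 0.4
  Łukasiewicz value = 0.4
Difference: 0 − 0.4 = -0.40

-0.40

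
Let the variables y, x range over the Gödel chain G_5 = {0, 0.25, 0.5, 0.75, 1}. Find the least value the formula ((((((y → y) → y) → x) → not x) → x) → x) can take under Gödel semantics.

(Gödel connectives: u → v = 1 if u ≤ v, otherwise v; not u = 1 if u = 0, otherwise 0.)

0.25

The minimum is attained at y = 0, x = 0.25:
  (y → y): 0 ≤ 0, so result = 1
  ((y → y) → y): 1 > 0, so result = 0
  (((y → y) → y) → x): 0 ≤ 0.25, so result = 1
  not x: Gödel ¬ of 0.25 = 0 (operand ≠ 0)
  ((((y → y) → y) → x) → not x): 1 > 0, so result = 0
  (((((y → y) → y) → x) → not x) → x): 0 ≤ 0.25, so result = 1
  ((((((y → y) → y) → x) → not x) → x) → x): 1 > 0.25, so result = 0.25
Checking all 25 assignments confirms none give a value below 0.25.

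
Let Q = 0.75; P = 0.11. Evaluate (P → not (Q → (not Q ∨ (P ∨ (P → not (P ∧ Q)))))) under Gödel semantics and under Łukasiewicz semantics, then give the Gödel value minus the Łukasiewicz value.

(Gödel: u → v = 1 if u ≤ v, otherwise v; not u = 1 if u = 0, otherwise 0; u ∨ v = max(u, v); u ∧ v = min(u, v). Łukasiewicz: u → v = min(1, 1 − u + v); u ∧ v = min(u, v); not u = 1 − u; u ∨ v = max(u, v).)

-0.89

Gödel evaluation:
  not Q: Gödel ¬ of 0.75 = 0 (operand ≠ 0)
  (P ∧ Q) = min(0.11, 0.75) = 0.11
  not (P ∧ Q): Gödel ¬ of 0.11 = 0 (operand ≠ 0)
  (P → not (P ∧ Q)): 0.11 > 0, so result = 0
  (P ∨ (P → not (P ∧ Q))) = max(0.11, 0) = 0.11
  (not Q ∨ (P ∨ (P → not (P ∧ Q)))) = max(0, 0.11) = 0.11
  (Q → (not Q ∨ (P ∨ (P → not (P ∧ Q))))): 0.75 > 0.11, so result = 0.11
  not (Q → (not Q ∨ (P ∨ (P → not (P ∧ Q))))): Gödel ¬ of 0.11 = 0 (operand ≠ 0)
  (P → not (Q → (not Q ∨ (P ∨ (P → not (P ∧ Q)))))): 0.11 > 0, so result = 0
  Gödel value = 0
Łukasiewicz evaluation:
  not Q: Łukasiewicz ¬ gives 1 − 0.75 = 0.25
  (P ∧ Q) = min(0.11, 0.75) = 0.11
  not (P ∧ Q): Łukasiewicz ¬ gives 1 − 0.11 = 0.89
  (P → not (P ∧ Q)): min(1, 1 − 0.11 + 0.89) = 1
  (P ∨ (P → not (P ∧ Q))) = max(0.11, 1) = 1
  (not Q ∨ (P ∨ (P → not (P ∧ Q)))) = max(0.25, 1) = 1
  (Q → (not Q ∨ (P ∨ (P → not (P ∧ Q))))): min(1, 1 − 0.75 + 1) = 1
  not (Q → (not Q ∨ (P ∨ (P → not (P ∧ Q))))): Łukasiewicz ¬ gives 1 − 1 = 0
  (P → not (Q → (not Q ∨ (P ∨ (P → not (P ∧ Q)))))): min(1, 1 − 0.11 + 0) = 0.89
  Łukasiewicz value = 0.89
Difference: 0 − 0.89 = -0.89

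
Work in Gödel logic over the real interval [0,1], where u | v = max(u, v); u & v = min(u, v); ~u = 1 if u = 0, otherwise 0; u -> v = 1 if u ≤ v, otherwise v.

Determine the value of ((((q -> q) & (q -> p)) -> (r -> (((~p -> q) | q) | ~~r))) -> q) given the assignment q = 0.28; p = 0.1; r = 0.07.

0.28

(q -> q): 0.28 ≤ 0.28, so result = 1
(q -> p): 0.28 > 0.1, so result = 0.1
((q -> q) & (q -> p)) = min(1, 0.1) = 0.1
~p: Gödel ¬ of 0.1 = 0 (operand ≠ 0)
(~p -> q): 0 ≤ 0.28, so result = 1
((~p -> q) | q) = max(1, 0.28) = 1
~r: Gödel ¬ of 0.07 = 0 (operand ≠ 0)
~~r: Gödel ¬ of 0 = 1 (operand is 0)
(((~p -> q) | q) | ~~r) = max(1, 1) = 1
(r -> (((~p -> q) | q) | ~~r)): 0.07 ≤ 1, so result = 1
(((q -> q) & (q -> p)) -> (r -> (((~p -> q) | q) | ~~r))): 0.1 ≤ 1, so result = 1
((((q -> q) & (q -> p)) -> (r -> (((~p -> q) | q) | ~~r))) -> q): 1 > 0.28, so result = 0.28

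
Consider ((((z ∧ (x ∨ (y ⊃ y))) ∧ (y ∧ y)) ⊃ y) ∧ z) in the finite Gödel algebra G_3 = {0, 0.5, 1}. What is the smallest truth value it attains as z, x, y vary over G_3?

The minimum is attained at z = 0, x = 0, y = 0:
  (y ⊃ y): 0 ≤ 0, so result = 1
  (x ∨ (y ⊃ y)) = max(0, 1) = 1
  (z ∧ (x ∨ (y ⊃ y))) = min(0, 1) = 0
  (y ∧ y) = min(0, 0) = 0
  ((z ∧ (x ∨ (y ⊃ y))) ∧ (y ∧ y)) = min(0, 0) = 0
  (((z ∧ (x ∨ (y ⊃ y))) ∧ (y ∧ y)) ⊃ y): 0 ≤ 0, so result = 1
  ((((z ∧ (x ∨ (y ⊃ y))) ∧ (y ∧ y)) ⊃ y) ∧ z) = min(1, 0) = 0
Checking all 27 assignments confirms none give a value below 0.00.

0.00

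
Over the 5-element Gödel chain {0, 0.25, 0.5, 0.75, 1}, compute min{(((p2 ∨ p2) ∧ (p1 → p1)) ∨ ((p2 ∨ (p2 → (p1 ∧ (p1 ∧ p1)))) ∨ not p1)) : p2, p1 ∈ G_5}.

0.50

The minimum is attained at p2 = 0.5, p1 = 0.25:
  (p2 ∨ p2) = max(0.5, 0.5) = 0.5
  (p1 → p1): 0.25 ≤ 0.25, so result = 1
  ((p2 ∨ p2) ∧ (p1 → p1)) = min(0.5, 1) = 0.5
  (p1 ∧ p1) = min(0.25, 0.25) = 0.25
  (p1 ∧ (p1 ∧ p1)) = min(0.25, 0.25) = 0.25
  (p2 → (p1 ∧ (p1 ∧ p1))): 0.5 > 0.25, so result = 0.25
  (p2 ∨ (p2 → (p1 ∧ (p1 ∧ p1)))) = max(0.5, 0.25) = 0.5
  not p1: Gödel ¬ of 0.25 = 0 (operand ≠ 0)
  ((p2 ∨ (p2 → (p1 ∧ (p1 ∧ p1)))) ∨ not p1) = max(0.5, 0) = 0.5
  (((p2 ∨ p2) ∧ (p1 → p1)) ∨ ((p2 ∨ (p2 → (p1 ∧ (p1 ∧ p1)))) ∨ not p1)) = max(0.5, 0.5) = 0.5
Checking all 25 assignments confirms none give a value below 0.50.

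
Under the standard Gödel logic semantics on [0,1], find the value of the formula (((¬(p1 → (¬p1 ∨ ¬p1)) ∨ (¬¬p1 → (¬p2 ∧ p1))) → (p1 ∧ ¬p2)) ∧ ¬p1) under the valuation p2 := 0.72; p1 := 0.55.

0.00

¬p1: Gödel ¬ of 0.55 = 0 (operand ≠ 0)
¬p1: Gödel ¬ of 0.55 = 0 (operand ≠ 0)
(¬p1 ∨ ¬p1) = max(0, 0) = 0
(p1 → (¬p1 ∨ ¬p1)): 0.55 > 0, so result = 0
¬(p1 → (¬p1 ∨ ¬p1)): Gödel ¬ of 0 = 1 (operand is 0)
¬p1: Gödel ¬ of 0.55 = 0 (operand ≠ 0)
¬¬p1: Gödel ¬ of 0 = 1 (operand is 0)
¬p2: Gödel ¬ of 0.72 = 0 (operand ≠ 0)
(¬p2 ∧ p1) = min(0, 0.55) = 0
(¬¬p1 → (¬p2 ∧ p1)): 1 > 0, so result = 0
(¬(p1 → (¬p1 ∨ ¬p1)) ∨ (¬¬p1 → (¬p2 ∧ p1))) = max(1, 0) = 1
¬p2: Gödel ¬ of 0.72 = 0 (operand ≠ 0)
(p1 ∧ ¬p2) = min(0.55, 0) = 0
((¬(p1 → (¬p1 ∨ ¬p1)) ∨ (¬¬p1 → (¬p2 ∧ p1))) → (p1 ∧ ¬p2)): 1 > 0, so result = 0
¬p1: Gödel ¬ of 0.55 = 0 (operand ≠ 0)
(((¬(p1 → (¬p1 ∨ ¬p1)) ∨ (¬¬p1 → (¬p2 ∧ p1))) → (p1 ∧ ¬p2)) ∧ ¬p1) = min(0, 0) = 0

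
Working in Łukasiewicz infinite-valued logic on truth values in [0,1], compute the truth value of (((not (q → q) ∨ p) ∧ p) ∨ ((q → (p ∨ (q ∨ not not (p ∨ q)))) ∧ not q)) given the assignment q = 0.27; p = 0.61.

0.73

(q → q): min(1, 1 − 0.27 + 0.27) = 1
not (q → q): Łukasiewicz ¬ gives 1 − 1 = 0
(not (q → q) ∨ p) = max(0, 0.61) = 0.61
((not (q → q) ∨ p) ∧ p) = min(0.61, 0.61) = 0.61
(p ∨ q) = max(0.61, 0.27) = 0.61
not (p ∨ q): Łukasiewicz ¬ gives 1 − 0.61 = 0.39
not not (p ∨ q): Łukasiewicz ¬ gives 1 − 0.39 = 0.61
(q ∨ not not (p ∨ q)) = max(0.27, 0.61) = 0.61
(p ∨ (q ∨ not not (p ∨ q))) = max(0.61, 0.61) = 0.61
(q → (p ∨ (q ∨ not not (p ∨ q)))): min(1, 1 − 0.27 + 0.61) = 1
not q: Łukasiewicz ¬ gives 1 − 0.27 = 0.73
((q → (p ∨ (q ∨ not not (p ∨ q)))) ∧ not q) = min(1, 0.73) = 0.73
(((not (q → q) ∨ p) ∧ p) ∨ ((q → (p ∨ (q ∨ not not (p ∨ q)))) ∧ not q)) = max(0.61, 0.73) = 0.73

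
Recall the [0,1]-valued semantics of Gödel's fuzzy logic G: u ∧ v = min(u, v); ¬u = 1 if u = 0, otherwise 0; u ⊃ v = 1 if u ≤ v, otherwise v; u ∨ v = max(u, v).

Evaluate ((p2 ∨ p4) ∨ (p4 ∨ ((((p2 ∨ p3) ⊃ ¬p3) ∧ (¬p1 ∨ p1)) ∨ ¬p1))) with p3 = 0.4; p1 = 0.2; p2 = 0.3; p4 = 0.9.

0.90

(p2 ∨ p4) = max(0.3, 0.9) = 0.9
(p2 ∨ p3) = max(0.3, 0.4) = 0.4
¬p3: Gödel ¬ of 0.4 = 0 (operand ≠ 0)
((p2 ∨ p3) ⊃ ¬p3): 0.4 > 0, so result = 0
¬p1: Gödel ¬ of 0.2 = 0 (operand ≠ 0)
(¬p1 ∨ p1) = max(0, 0.2) = 0.2
(((p2 ∨ p3) ⊃ ¬p3) ∧ (¬p1 ∨ p1)) = min(0, 0.2) = 0
¬p1: Gödel ¬ of 0.2 = 0 (operand ≠ 0)
((((p2 ∨ p3) ⊃ ¬p3) ∧ (¬p1 ∨ p1)) ∨ ¬p1) = max(0, 0) = 0
(p4 ∨ ((((p2 ∨ p3) ⊃ ¬p3) ∧ (¬p1 ∨ p1)) ∨ ¬p1)) = max(0.9, 0) = 0.9
((p2 ∨ p4) ∨ (p4 ∨ ((((p2 ∨ p3) ⊃ ¬p3) ∧ (¬p1 ∨ p1)) ∨ ¬p1))) = max(0.9, 0.9) = 0.9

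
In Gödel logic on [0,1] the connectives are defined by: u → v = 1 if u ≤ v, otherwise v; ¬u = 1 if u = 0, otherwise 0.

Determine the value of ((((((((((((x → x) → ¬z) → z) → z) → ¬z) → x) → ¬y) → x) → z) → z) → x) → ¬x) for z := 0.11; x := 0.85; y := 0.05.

0.00

(x → x): 0.85 ≤ 0.85, so result = 1
¬z: Gödel ¬ of 0.11 = 0 (operand ≠ 0)
((x → x) → ¬z): 1 > 0, so result = 0
(((x → x) → ¬z) → z): 0 ≤ 0.11, so result = 1
((((x → x) → ¬z) → z) → z): 1 > 0.11, so result = 0.11
¬z: Gödel ¬ of 0.11 = 0 (operand ≠ 0)
(((((x → x) → ¬z) → z) → z) → ¬z): 0.11 > 0, so result = 0
((((((x → x) → ¬z) → z) → z) → ¬z) → x): 0 ≤ 0.85, so result = 1
¬y: Gödel ¬ of 0.05 = 0 (operand ≠ 0)
(((((((x → x) → ¬z) → z) → z) → ¬z) → x) → ¬y): 1 > 0, so result = 0
((((((((x → x) → ¬z) → z) → z) → ¬z) → x) → ¬y) → x): 0 ≤ 0.85, so result = 1
(((((((((x → x) → ¬z) → z) → z) → ¬z) → x) → ¬y) → x) → z): 1 > 0.11, so result = 0.11
((((((((((x → x) → ¬z) → z) → z) → ¬z) → x) → ¬y) → x) → z) → z): 0.11 ≤ 0.11, so result = 1
(((((((((((x → x) → ¬z) → z) → z) → ¬z) → x) → ¬y) → x) → z) → z) → x): 1 > 0.85, so result = 0.85
¬x: Gödel ¬ of 0.85 = 0 (operand ≠ 0)
((((((((((((x → x) → ¬z) → z) → z) → ¬z) → x) → ¬y) → x) → z) → z) → x) → ¬x): 0.85 > 0, so result = 0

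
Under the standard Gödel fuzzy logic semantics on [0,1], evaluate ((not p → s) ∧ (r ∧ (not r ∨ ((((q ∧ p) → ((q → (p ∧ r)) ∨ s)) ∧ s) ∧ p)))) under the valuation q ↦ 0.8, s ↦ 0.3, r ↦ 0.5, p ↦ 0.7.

not p: Gödel ¬ of 0.7 = 0 (operand ≠ 0)
(not p → s): 0 ≤ 0.3, so result = 1
not r: Gödel ¬ of 0.5 = 0 (operand ≠ 0)
(q ∧ p) = min(0.8, 0.7) = 0.7
(p ∧ r) = min(0.7, 0.5) = 0.5
(q → (p ∧ r)): 0.8 > 0.5, so result = 0.5
((q → (p ∧ r)) ∨ s) = max(0.5, 0.3) = 0.5
((q ∧ p) → ((q → (p ∧ r)) ∨ s)): 0.7 > 0.5, so result = 0.5
(((q ∧ p) → ((q → (p ∧ r)) ∨ s)) ∧ s) = min(0.5, 0.3) = 0.3
((((q ∧ p) → ((q → (p ∧ r)) ∨ s)) ∧ s) ∧ p) = min(0.3, 0.7) = 0.3
(not r ∨ ((((q ∧ p) → ((q → (p ∧ r)) ∨ s)) ∧ s) ∧ p)) = max(0, 0.3) = 0.3
(r ∧ (not r ∨ ((((q ∧ p) → ((q → (p ∧ r)) ∨ s)) ∧ s) ∧ p))) = min(0.5, 0.3) = 0.3
((not p → s) ∧ (r ∧ (not r ∨ ((((q ∧ p) → ((q → (p ∧ r)) ∨ s)) ∧ s) ∧ p)))) = min(1, 0.3) = 0.3

0.30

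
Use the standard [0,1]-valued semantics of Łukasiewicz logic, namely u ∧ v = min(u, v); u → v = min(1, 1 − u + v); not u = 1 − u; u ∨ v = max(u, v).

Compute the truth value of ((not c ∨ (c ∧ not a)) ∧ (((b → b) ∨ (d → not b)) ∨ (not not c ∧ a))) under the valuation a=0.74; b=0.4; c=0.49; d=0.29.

0.51

not c: Łukasiewicz ¬ gives 1 − 0.49 = 0.51
not a: Łukasiewicz ¬ gives 1 − 0.74 = 0.26
(c ∧ not a) = min(0.49, 0.26) = 0.26
(not c ∨ (c ∧ not a)) = max(0.51, 0.26) = 0.51
(b → b): min(1, 1 − 0.4 + 0.4) = 1
not b: Łukasiewicz ¬ gives 1 − 0.4 = 0.6
(d → not b): min(1, 1 − 0.29 + 0.6) = 1
((b → b) ∨ (d → not b)) = max(1, 1) = 1
not c: Łukasiewicz ¬ gives 1 − 0.49 = 0.51
not not c: Łukasiewicz ¬ gives 1 − 0.51 = 0.49
(not not c ∧ a) = min(0.49, 0.74) = 0.49
(((b → b) ∨ (d → not b)) ∨ (not not c ∧ a)) = max(1, 0.49) = 1
((not c ∨ (c ∧ not a)) ∧ (((b → b) ∨ (d → not b)) ∨ (not not c ∧ a))) = min(0.51, 1) = 0.51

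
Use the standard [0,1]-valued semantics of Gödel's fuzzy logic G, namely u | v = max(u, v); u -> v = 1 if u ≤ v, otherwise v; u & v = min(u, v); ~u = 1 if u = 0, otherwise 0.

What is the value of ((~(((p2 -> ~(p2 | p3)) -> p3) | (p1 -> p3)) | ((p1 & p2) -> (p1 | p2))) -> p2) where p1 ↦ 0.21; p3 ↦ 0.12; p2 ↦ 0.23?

0.23

(p2 | p3) = max(0.23, 0.12) = 0.23
~(p2 | p3): Gödel ¬ of 0.23 = 0 (operand ≠ 0)
(p2 -> ~(p2 | p3)): 0.23 > 0, so result = 0
((p2 -> ~(p2 | p3)) -> p3): 0 ≤ 0.12, so result = 1
(p1 -> p3): 0.21 > 0.12, so result = 0.12
(((p2 -> ~(p2 | p3)) -> p3) | (p1 -> p3)) = max(1, 0.12) = 1
~(((p2 -> ~(p2 | p3)) -> p3) | (p1 -> p3)): Gödel ¬ of 1 = 0 (operand ≠ 0)
(p1 & p2) = min(0.21, 0.23) = 0.21
(p1 | p2) = max(0.21, 0.23) = 0.23
((p1 & p2) -> (p1 | p2)): 0.21 ≤ 0.23, so result = 1
(~(((p2 -> ~(p2 | p3)) -> p3) | (p1 -> p3)) | ((p1 & p2) -> (p1 | p2))) = max(0, 1) = 1
((~(((p2 -> ~(p2 | p3)) -> p3) | (p1 -> p3)) | ((p1 & p2) -> (p1 | p2))) -> p2): 1 > 0.23, so result = 0.23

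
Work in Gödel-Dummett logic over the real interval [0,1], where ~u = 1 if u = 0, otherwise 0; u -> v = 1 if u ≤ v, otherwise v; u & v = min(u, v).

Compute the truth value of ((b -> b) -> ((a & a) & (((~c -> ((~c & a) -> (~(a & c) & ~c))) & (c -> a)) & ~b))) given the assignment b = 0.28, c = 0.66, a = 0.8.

0.00

(b -> b): 0.28 ≤ 0.28, so result = 1
(a & a) = min(0.8, 0.8) = 0.8
~c: Gödel ¬ of 0.66 = 0 (operand ≠ 0)
~c: Gödel ¬ of 0.66 = 0 (operand ≠ 0)
(~c & a) = min(0, 0.8) = 0
(a & c) = min(0.8, 0.66) = 0.66
~(a & c): Gödel ¬ of 0.66 = 0 (operand ≠ 0)
~c: Gödel ¬ of 0.66 = 0 (operand ≠ 0)
(~(a & c) & ~c) = min(0, 0) = 0
((~c & a) -> (~(a & c) & ~c)): 0 ≤ 0, so result = 1
(~c -> ((~c & a) -> (~(a & c) & ~c))): 0 ≤ 1, so result = 1
(c -> a): 0.66 ≤ 0.8, so result = 1
((~c -> ((~c & a) -> (~(a & c) & ~c))) & (c -> a)) = min(1, 1) = 1
~b: Gödel ¬ of 0.28 = 0 (operand ≠ 0)
(((~c -> ((~c & a) -> (~(a & c) & ~c))) & (c -> a)) & ~b) = min(1, 0) = 0
((a & a) & (((~c -> ((~c & a) -> (~(a & c) & ~c))) & (c -> a)) & ~b)) = min(0.8, 0) = 0
((b -> b) -> ((a & a) & (((~c -> ((~c & a) -> (~(a & c) & ~c))) & (c -> a)) & ~b))): 1 > 0, so result = 0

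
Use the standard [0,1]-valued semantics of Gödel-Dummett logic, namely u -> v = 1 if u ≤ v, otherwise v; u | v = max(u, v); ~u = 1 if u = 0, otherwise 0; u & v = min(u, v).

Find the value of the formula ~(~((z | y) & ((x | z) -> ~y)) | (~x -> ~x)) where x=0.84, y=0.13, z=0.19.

(z | y) = max(0.19, 0.13) = 0.19
(x | z) = max(0.84, 0.19) = 0.84
~y: Gödel ¬ of 0.13 = 0 (operand ≠ 0)
((x | z) -> ~y): 0.84 > 0, so result = 0
((z | y) & ((x | z) -> ~y)) = min(0.19, 0) = 0
~((z | y) & ((x | z) -> ~y)): Gödel ¬ of 0 = 1 (operand is 0)
~x: Gödel ¬ of 0.84 = 0 (operand ≠ 0)
~x: Gödel ¬ of 0.84 = 0 (operand ≠ 0)
(~x -> ~x): 0 ≤ 0, so result = 1
(~((z | y) & ((x | z) -> ~y)) | (~x -> ~x)) = max(1, 1) = 1
~(~((z | y) & ((x | z) -> ~y)) | (~x -> ~x)): Gödel ¬ of 1 = 0 (operand ≠ 0)

0.00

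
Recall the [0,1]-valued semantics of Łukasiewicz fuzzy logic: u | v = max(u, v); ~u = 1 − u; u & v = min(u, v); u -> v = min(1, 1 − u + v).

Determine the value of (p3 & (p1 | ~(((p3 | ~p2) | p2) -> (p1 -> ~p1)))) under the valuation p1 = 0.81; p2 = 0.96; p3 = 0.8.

0.80

~p2: Łukasiewicz ¬ gives 1 − 0.96 = 0.04
(p3 | ~p2) = max(0.8, 0.04) = 0.8
((p3 | ~p2) | p2) = max(0.8, 0.96) = 0.96
~p1: Łukasiewicz ¬ gives 1 − 0.81 = 0.19
(p1 -> ~p1): min(1, 1 − 0.81 + 0.19) = 0.38
(((p3 | ~p2) | p2) -> (p1 -> ~p1)): min(1, 1 − 0.96 + 0.38) = 0.42
~(((p3 | ~p2) | p2) -> (p1 -> ~p1)): Łukasiewicz ¬ gives 1 − 0.42 = 0.58
(p1 | ~(((p3 | ~p2) | p2) -> (p1 -> ~p1))) = max(0.81, 0.58) = 0.81
(p3 & (p1 | ~(((p3 | ~p2) | p2) -> (p1 -> ~p1)))) = min(0.8, 0.81) = 0.8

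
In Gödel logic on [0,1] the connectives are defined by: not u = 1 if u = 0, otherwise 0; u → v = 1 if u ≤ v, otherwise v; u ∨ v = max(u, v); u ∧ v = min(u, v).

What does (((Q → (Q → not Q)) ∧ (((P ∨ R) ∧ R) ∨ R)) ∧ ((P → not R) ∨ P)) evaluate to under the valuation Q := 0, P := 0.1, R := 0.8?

not Q: Gödel ¬ of 0 = 1 (operand is 0)
(Q → not Q): 0 ≤ 1, so result = 1
(Q → (Q → not Q)): 0 ≤ 1, so result = 1
(P ∨ R) = max(0.1, 0.8) = 0.8
((P ∨ R) ∧ R) = min(0.8, 0.8) = 0.8
(((P ∨ R) ∧ R) ∨ R) = max(0.8, 0.8) = 0.8
((Q → (Q → not Q)) ∧ (((P ∨ R) ∧ R) ∨ R)) = min(1, 0.8) = 0.8
not R: Gödel ¬ of 0.8 = 0 (operand ≠ 0)
(P → not R): 0.1 > 0, so result = 0
((P → not R) ∨ P) = max(0, 0.1) = 0.1
(((Q → (Q → not Q)) ∧ (((P ∨ R) ∧ R) ∨ R)) ∧ ((P → not R) ∨ P)) = min(0.8, 0.1) = 0.1

0.10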